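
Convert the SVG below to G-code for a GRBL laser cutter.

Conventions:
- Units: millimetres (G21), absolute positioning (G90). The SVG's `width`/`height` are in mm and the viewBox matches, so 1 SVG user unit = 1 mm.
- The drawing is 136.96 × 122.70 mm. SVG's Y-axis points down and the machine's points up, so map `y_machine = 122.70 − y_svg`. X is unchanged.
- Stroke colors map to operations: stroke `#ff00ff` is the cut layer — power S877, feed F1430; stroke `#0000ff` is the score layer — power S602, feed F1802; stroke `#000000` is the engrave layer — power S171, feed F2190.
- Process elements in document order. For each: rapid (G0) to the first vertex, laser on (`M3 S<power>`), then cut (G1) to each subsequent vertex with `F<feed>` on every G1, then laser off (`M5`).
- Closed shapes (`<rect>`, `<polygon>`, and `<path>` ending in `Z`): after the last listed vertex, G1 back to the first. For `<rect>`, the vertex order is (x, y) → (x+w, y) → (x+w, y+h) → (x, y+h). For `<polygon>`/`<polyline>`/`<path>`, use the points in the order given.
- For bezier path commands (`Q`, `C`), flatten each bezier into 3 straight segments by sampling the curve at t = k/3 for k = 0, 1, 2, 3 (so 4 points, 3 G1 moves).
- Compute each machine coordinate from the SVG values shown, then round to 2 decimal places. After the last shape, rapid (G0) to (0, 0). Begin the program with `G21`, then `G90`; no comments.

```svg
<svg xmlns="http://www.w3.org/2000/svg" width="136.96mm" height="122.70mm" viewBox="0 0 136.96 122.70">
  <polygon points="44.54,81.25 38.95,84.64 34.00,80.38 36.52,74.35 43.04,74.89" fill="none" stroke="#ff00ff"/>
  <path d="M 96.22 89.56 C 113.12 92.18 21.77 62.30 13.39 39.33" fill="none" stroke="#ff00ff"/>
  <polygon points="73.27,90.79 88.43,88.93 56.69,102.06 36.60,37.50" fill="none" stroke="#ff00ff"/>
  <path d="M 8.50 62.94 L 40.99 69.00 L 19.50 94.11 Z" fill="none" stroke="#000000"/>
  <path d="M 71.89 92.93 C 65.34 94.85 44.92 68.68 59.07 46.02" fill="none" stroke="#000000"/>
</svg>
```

G21
G90
G0 X44.54 Y41.45
M3 S877
G1 X38.95 Y38.06 F1430
G1 X34.00 Y42.32 F1430
G1 X36.52 Y48.35 F1430
G1 X43.04 Y47.81 F1430
G1 X44.54 Y41.45 F1430
M5
G0 X96.22 Y33.14
M3 S877
G1 X84.12 Y39.89 F1430
G1 X42.34 Y59.56 F1430
G1 X13.39 Y83.37 F1430
M5
G0 X73.27 Y31.91
M3 S877
G1 X88.43 Y33.77 F1430
G1 X56.69 Y20.64 F1430
G1 X36.60 Y85.20 F1430
G1 X73.27 Y31.91 F1430
M5
G0 X8.50 Y59.76
M3 S171
G1 X40.99 Y53.70 F2190
G1 X19.50 Y28.59 F2190
G1 X8.50 Y59.76 F2190
M5
G0 X71.89 Y29.77
M3 S171
G1 X62.51 Y36.04 F2190
G1 X54.65 Y54.02 F2190
G1 X59.07 Y76.68 F2190
M5
G0 X0.00 Y0.00

1 u = 1 mm; y_m = 122.70 − y.

[1] `<polygon>` regular polygon, #ff00ff→cut S877 F1430: (44.54,41.45) → (38.95,38.06) → (34.00,42.32) → (36.52,48.35) → (43.04,47.81) → (44.54,41.45) (closed)

[2] `<path>` cubic bezier, #ff00ff→cut S877 F1430: (96.22,33.14) → (84.12,39.89) → (42.34,59.56) → (13.39,83.37)

[3] `<polygon>` closed polygon, #ff00ff→cut S877 F1430: (73.27,31.91) → (88.43,33.77) → (56.69,20.64) → (36.60,85.20) → (73.27,31.91) (closed)

[4] `<path>` regular polygon, #000000→engrave S171 F2190: (8.50,59.76) → (40.99,53.70) → (19.50,28.59) → (8.50,59.76) (closed)

[5] `<path>` cubic bezier, #000000→engrave S171 F2190: (71.89,29.77) → (62.51,36.04) → (54.65,54.02) → (59.07,76.68)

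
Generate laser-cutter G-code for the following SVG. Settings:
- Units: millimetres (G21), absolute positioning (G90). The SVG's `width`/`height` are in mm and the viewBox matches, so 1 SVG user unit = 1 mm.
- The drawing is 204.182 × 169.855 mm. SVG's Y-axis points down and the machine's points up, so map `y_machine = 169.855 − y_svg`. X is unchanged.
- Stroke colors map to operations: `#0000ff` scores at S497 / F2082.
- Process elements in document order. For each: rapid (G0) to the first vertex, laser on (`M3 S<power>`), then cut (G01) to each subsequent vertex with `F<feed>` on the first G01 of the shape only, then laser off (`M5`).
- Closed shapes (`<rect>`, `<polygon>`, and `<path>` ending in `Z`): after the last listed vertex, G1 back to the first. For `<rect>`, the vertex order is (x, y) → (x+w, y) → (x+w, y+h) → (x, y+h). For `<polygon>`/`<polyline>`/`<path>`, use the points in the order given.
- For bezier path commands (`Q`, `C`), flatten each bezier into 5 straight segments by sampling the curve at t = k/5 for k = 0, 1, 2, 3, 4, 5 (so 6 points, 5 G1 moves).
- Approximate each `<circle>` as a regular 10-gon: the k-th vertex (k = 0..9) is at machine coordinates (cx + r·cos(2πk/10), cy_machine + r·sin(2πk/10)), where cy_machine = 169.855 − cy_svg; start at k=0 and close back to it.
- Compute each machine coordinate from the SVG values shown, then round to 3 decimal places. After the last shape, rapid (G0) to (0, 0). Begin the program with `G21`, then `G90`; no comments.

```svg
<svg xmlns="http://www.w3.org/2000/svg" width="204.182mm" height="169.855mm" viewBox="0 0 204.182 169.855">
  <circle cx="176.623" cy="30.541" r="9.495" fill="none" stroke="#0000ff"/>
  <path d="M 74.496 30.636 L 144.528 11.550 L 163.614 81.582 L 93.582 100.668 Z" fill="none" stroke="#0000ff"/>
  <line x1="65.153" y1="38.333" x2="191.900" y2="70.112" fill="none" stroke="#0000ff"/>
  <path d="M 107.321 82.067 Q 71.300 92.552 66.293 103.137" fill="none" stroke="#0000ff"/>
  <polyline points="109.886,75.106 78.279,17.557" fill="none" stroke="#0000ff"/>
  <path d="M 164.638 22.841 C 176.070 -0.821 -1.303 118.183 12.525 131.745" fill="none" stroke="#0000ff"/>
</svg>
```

1 u = 1 mm; y_m = 169.855 − y.

[1] `<circle>` circle, #0000ff→score S497 F2082: (186.118,139.314) → (184.305,144.895) → (179.557,148.344) → (173.689,148.344) → (168.941,144.895) → (167.128,139.314) → (168.941,133.733) → (173.689,130.284) → (179.557,130.284) → (184.305,133.733) → (186.118,139.314) (closed)

[2] `<path>` regular polygon, #0000ff→score S497 F2082: (74.496,139.219) → (144.528,158.305) → (163.614,88.273) → (93.582,69.187) → (74.496,139.219) (closed)

[3] `<line>` line segment, #0000ff→score S497 F2082: (65.153,131.522) → (191.900,99.743)

[4] `<path>` quadratic bezier, #0000ff→score S497 F2082: (107.321,87.788) → (94.153,83.590) → (83.466,79.384) → (75.261,75.170) → (69.536,70.948) → (66.293,66.718)

[5] `<polyline>` line segment, #0000ff→score S497 F2082: (109.886,94.749) → (78.279,152.298)

[6] `<path>` cubic bezier, #0000ff→score S497 F2082: (164.638,147.014) → (151.881,146.076) → (112.050,122.808) → (63.387,89.118) → (24.132,56.915) → (12.525,38.110)

G21
G90
G0 X186.118 Y139.314
M3 S497
G01 X184.305 Y144.895 F2082
G01 X179.557 Y148.344
G01 X173.689 Y148.344
G01 X168.941 Y144.895
G01 X167.128 Y139.314
G01 X168.941 Y133.733
G01 X173.689 Y130.284
G01 X179.557 Y130.284
G01 X184.305 Y133.733
G01 X186.118 Y139.314
M5
G0 X74.496 Y139.219
M3 S497
G01 X144.528 Y158.305 F2082
G01 X163.614 Y88.273
G01 X93.582 Y69.187
G01 X74.496 Y139.219
M5
G0 X65.153 Y131.522
M3 S497
G01 X191.900 Y99.743 F2082
M5
G0 X107.321 Y87.788
M3 S497
G01 X94.153 Y83.590 F2082
G01 X83.466 Y79.384
G01 X75.261 Y75.170
G01 X69.536 Y70.948
G01 X66.293 Y66.718
M5
G0 X109.886 Y94.749
M3 S497
G01 X78.279 Y152.298 F2082
M5
G0 X164.638 Y147.014
M3 S497
G01 X151.881 Y146.076 F2082
G01 X112.050 Y122.808
G01 X63.387 Y89.118
G01 X24.132 Y56.915
G01 X12.525 Y38.110
M5
G0 X0.000 Y0.000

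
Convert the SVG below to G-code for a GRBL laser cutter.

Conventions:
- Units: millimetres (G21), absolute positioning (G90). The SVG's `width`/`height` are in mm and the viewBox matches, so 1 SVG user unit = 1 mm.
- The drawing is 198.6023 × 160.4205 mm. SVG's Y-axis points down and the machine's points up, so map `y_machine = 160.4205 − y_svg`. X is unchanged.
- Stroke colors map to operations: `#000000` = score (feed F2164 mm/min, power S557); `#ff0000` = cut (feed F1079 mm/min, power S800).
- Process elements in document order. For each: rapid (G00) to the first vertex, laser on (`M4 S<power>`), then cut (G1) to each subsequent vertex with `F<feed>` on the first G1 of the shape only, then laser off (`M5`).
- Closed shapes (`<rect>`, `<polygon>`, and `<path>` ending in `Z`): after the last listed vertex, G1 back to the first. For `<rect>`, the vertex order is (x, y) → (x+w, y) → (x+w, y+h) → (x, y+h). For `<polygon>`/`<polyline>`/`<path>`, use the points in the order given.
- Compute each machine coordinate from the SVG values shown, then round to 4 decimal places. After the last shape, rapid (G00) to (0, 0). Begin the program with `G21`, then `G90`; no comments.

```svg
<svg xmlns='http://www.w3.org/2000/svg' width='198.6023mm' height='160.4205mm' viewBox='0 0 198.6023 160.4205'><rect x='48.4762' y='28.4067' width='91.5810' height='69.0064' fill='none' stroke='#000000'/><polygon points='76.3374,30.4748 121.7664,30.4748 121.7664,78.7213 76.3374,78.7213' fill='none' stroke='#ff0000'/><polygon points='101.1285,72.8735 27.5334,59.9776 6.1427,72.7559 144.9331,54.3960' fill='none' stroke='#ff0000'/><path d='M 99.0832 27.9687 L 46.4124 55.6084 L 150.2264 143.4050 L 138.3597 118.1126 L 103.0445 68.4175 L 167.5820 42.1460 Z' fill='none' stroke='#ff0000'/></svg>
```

viewBox `0 0 198.6023 160.4205` with mm width/height → 1 unit = 1 mm. Flip: y_m = 160.4205 − y_svg.

**Shape 1** — `<rect>` rectangle, stroke `#000000` → score (S557, F2164). Machine vertices: (48.4762,132.0138) → (140.0572,132.0138) → (140.0572,63.0074) → (48.4762,63.0074) → (48.4762,132.0138). Closed: final G1 returns to the first vertex.

**Shape 2** — `<polygon>` rectangle, stroke `#ff0000` → cut (S800, F1079). Machine vertices: (76.3374,129.9457) → (121.7664,129.9457) → (121.7664,81.6992) → (76.3374,81.6992) → (76.3374,129.9457). Closed: final G1 returns to the first vertex.

**Shape 3** — `<polygon>` closed polygon, stroke `#ff0000` → cut (S800, F1079). Machine vertices: (101.1285,87.5470) → (27.5334,100.4429) → (6.1427,87.6646) → (144.9331,106.0245) → (101.1285,87.5470). Closed: final G1 returns to the first vertex.

**Shape 4** — `<path>` closed polygon, stroke `#ff0000` → cut (S800, F1079). Machine vertices: (99.0832,132.4518) → (46.4124,104.8121) → (150.2264,17.0155) → (138.3597,42.3079) → (103.0445,92.0030) → (167.5820,118.2745) → (99.0832,132.4518). Closed: final G1 returns to the first vertex.

G21
G90
G00 X48.4762 Y132.0138
M4 S557
G1 X140.0572 Y132.0138 F2164
G1 X140.0572 Y63.0074
G1 X48.4762 Y63.0074
G1 X48.4762 Y132.0138
M5
G00 X76.3374 Y129.9457
M4 S800
G1 X121.7664 Y129.9457 F1079
G1 X121.7664 Y81.6992
G1 X76.3374 Y81.6992
G1 X76.3374 Y129.9457
M5
G00 X101.1285 Y87.5470
M4 S800
G1 X27.5334 Y100.4429 F1079
G1 X6.1427 Y87.6646
G1 X144.9331 Y106.0245
G1 X101.1285 Y87.5470
M5
G00 X99.0832 Y132.4518
M4 S800
G1 X46.4124 Y104.8121 F1079
G1 X150.2264 Y17.0155
G1 X138.3597 Y42.3079
G1 X103.0445 Y92.0030
G1 X167.5820 Y118.2745
G1 X99.0832 Y132.4518
M5
G00 X0.0000 Y0.0000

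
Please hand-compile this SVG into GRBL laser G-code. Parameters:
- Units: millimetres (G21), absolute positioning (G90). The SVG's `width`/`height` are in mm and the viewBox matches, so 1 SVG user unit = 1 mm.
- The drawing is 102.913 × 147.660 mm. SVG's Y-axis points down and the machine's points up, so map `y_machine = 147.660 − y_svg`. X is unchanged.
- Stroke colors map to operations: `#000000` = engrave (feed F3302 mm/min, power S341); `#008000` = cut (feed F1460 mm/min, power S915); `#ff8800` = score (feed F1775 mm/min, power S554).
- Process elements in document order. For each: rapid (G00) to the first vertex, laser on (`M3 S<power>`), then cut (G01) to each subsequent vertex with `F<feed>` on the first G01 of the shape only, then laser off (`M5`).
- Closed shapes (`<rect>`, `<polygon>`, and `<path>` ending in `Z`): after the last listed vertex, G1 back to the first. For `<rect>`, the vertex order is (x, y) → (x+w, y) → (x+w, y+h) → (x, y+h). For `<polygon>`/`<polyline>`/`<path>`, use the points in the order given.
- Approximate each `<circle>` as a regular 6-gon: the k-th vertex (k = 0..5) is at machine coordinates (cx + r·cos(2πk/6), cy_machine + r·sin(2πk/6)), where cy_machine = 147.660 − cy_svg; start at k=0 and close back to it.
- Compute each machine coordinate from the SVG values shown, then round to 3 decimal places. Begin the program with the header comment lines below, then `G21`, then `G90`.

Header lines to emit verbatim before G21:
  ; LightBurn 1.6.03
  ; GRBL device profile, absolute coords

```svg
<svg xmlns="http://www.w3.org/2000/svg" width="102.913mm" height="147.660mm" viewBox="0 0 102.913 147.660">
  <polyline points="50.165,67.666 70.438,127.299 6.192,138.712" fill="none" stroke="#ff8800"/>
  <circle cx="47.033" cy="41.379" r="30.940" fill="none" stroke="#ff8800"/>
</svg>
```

; LightBurn 1.6.03
; GRBL device profile, absolute coords
G21
G90
G00 X50.165 Y79.994
M3 S554
G01 X70.438 Y20.361 F1775
G01 X6.192 Y8.948
M5
G00 X77.973 Y106.281
M3 S554
G01 X62.503 Y133.076 F1775
G01 X31.563 Y133.076
G01 X16.093 Y106.281
G01 X31.563 Y79.486
G01 X62.503 Y79.486
G01 X77.973 Y106.281
M5

viewBox `0 0 102.913 147.660` with mm width/height → 1 unit = 1 mm. Flip: y_m = 147.660 − y_svg.

**Shape 1** — `<polyline>` open polyline, stroke `#ff8800` → score (S554, F1775). Machine vertices: (50.165,79.994) → (70.438,20.361) → (6.192,8.948). Open path.

**Shape 2** — `<circle>` circle, stroke `#ff8800` → score (S554, F1775). Machine vertices: (77.973,106.281) → (62.503,133.076) → (31.563,133.076) → (16.093,106.281) → (31.563,79.486) → (62.503,79.486) → (77.973,106.281). Closed: final G1 returns to the first vertex.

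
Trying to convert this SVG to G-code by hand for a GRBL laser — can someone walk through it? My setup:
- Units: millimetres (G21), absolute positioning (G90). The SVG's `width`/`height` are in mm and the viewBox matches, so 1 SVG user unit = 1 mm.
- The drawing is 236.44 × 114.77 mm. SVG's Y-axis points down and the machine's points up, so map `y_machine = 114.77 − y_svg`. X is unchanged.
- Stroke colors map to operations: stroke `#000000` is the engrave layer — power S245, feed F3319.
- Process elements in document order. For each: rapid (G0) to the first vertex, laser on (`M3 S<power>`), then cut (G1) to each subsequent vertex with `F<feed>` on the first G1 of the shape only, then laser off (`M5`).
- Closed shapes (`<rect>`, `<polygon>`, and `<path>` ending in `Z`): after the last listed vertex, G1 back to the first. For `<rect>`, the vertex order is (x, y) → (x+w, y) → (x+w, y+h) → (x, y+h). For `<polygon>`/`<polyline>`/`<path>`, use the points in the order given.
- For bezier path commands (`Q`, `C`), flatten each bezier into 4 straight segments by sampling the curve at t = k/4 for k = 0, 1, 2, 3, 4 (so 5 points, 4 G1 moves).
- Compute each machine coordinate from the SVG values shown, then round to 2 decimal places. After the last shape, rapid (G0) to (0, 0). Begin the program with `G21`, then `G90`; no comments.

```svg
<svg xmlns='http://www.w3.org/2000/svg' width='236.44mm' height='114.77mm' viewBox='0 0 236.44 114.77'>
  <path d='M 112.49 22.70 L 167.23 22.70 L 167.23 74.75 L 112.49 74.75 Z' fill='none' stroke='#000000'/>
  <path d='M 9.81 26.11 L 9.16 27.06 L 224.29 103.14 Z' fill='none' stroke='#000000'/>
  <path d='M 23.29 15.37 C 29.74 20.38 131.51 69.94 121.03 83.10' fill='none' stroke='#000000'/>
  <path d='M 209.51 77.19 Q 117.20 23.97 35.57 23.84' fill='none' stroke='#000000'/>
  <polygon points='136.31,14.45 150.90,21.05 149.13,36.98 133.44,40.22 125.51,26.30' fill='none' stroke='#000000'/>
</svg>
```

G21
G90
G0 X112.49 Y92.07
M3 S245
G1 X167.23 Y92.07 F3319
G1 X167.23 Y40.02
G1 X112.49 Y40.02
G1 X112.49 Y92.07
M5
G0 X9.81 Y88.66
M3 S245
G1 X9.16 Y87.71 F3319
G1 X224.29 Y11.63
G1 X9.81 Y88.66
M5
G0 X23.29 Y99.40
M3 S245
G1 X42.76 Y88.55 F3319
G1 X78.51 Y68.59
G1 X111.09 Y47.10
G1 X121.03 Y31.67
M5
G0 X209.51 Y37.58
M3 S245
G1 X164.02 Y60.87 F3319
G1 X119.87 Y77.53
G1 X77.05 Y87.55
G1 X35.57 Y90.93
M5
G0 X136.31 Y100.32
M3 S245
G1 X150.90 Y93.72 F3319
G1 X149.13 Y77.79
G1 X133.44 Y74.55
G1 X125.51 Y88.47
G1 X136.31 Y100.32
M5
G0 X0.00 Y0.00

Since the viewBox matches the mm dimensions, user units are millimetres directly. The only transform is the Y-flip y_m = 114.77 − y_svg.

Shape 1 is a rectangle drawn with `<path>`. Its stroke #000000 means engrave at S245, F3319. After flipping Y the toolpath is (112.49,92.07) → (167.23,92.07) → (167.23,40.02) → (112.49,40.02) → (112.49,92.07), returning to the start.

Shape 2 is a closed polygon drawn with `<path>`. Its stroke #000000 means engrave at S245, F3319. After flipping Y the toolpath is (9.81,88.66) → (9.16,87.71) → (224.29,11.63) → (9.81,88.66), returning to the start.

Shape 3 is a cubic bezier drawn with `<path>`. Its stroke #000000 means engrave at S245, F3319. After flipping Y the toolpath is (23.29,99.40) → (42.76,88.55) → (78.51,68.59) → (111.09,47.10) → (121.03,31.67).

Shape 4 is a quadratic bezier drawn with `<path>`. Its stroke #000000 means engrave at S245, F3319. After flipping Y the toolpath is (209.51,37.58) → (164.02,60.87) → (119.87,77.53) → (77.05,87.55) → (35.57,90.93).

Shape 5 is a regular polygon drawn with `<polygon>`. Its stroke #000000 means engrave at S245, F3319. After flipping Y the toolpath is (136.31,100.32) → (150.90,93.72) → (149.13,77.79) → (133.44,74.55) → (125.51,88.47) → (136.31,100.32), returning to the start.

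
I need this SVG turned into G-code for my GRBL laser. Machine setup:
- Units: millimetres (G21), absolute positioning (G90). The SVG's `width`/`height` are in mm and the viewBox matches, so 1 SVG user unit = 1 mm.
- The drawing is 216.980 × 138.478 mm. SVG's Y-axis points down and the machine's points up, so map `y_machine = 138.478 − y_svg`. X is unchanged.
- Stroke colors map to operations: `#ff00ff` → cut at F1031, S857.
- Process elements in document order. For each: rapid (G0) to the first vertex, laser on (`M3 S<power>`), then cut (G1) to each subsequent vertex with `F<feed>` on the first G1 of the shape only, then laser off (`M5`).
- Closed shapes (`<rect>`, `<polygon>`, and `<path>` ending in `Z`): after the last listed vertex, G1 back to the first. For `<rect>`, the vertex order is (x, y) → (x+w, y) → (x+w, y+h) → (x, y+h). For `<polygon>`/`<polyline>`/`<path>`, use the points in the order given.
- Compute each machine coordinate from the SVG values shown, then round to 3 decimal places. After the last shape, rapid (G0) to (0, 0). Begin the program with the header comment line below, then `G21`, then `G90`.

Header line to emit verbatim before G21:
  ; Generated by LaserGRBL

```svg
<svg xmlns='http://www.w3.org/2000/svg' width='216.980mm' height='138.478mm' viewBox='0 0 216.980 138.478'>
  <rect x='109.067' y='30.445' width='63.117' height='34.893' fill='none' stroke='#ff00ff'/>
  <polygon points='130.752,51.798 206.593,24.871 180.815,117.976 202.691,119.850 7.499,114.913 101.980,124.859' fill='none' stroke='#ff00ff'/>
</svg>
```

viewBox `0 0 216.980 138.478` with mm width/height → 1 unit = 1 mm. Flip: y_m = 138.478 − y_svg.

**Shape 1** — `<rect>` rectangle, stroke `#ff00ff` → cut (S857, F1031). Machine vertices: (109.067,108.033) → (172.184,108.033) → (172.184,73.140) → (109.067,73.140) → (109.067,108.033). Closed: final G1 returns to the first vertex.

**Shape 2** — `<polygon>` closed polygon, stroke `#ff00ff` → cut (S857, F1031). Machine vertices: (130.752,86.680) → (206.593,113.607) → (180.815,20.502) → (202.691,18.628) → (7.499,23.565) → (101.980,13.619) → (130.752,86.680). Closed: final G1 returns to the first vertex.

; Generated by LaserGRBL
G21
G90
G0 X109.067 Y108.033
M3 S857
G1 X172.184 Y108.033 F1031
G1 X172.184 Y73.140
G1 X109.067 Y73.140
G1 X109.067 Y108.033
M5
G0 X130.752 Y86.680
M3 S857
G1 X206.593 Y113.607 F1031
G1 X180.815 Y20.502
G1 X202.691 Y18.628
G1 X7.499 Y23.565
G1 X101.980 Y13.619
G1 X130.752 Y86.680
M5
G0 X0.000 Y0.000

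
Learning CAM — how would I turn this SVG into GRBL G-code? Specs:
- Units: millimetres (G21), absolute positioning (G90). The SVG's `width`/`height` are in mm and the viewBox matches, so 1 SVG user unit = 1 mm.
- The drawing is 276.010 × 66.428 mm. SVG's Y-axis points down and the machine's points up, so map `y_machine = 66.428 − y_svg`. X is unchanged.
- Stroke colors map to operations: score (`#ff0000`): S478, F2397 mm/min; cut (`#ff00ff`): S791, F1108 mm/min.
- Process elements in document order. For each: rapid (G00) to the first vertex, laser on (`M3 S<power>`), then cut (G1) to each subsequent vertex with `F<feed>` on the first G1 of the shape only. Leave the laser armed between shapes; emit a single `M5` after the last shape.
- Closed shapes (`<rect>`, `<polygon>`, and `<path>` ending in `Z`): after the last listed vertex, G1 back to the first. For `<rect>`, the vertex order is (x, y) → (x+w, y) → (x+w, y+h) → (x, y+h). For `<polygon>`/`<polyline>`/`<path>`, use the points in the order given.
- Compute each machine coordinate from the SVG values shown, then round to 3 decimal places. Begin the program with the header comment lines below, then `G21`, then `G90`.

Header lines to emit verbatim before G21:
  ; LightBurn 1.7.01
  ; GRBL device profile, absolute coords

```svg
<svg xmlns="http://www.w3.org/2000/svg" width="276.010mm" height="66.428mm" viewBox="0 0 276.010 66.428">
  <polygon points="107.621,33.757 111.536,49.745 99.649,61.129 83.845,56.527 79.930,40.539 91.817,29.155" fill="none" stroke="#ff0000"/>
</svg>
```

; LightBurn 1.7.01
; GRBL device profile, absolute coords
G21
G90
G00 X107.621 Y32.671
M3 S478
G1 X111.536 Y16.683 F2397
G1 X99.649 Y5.299
G1 X83.845 Y9.901
G1 X79.930 Y25.889
G1 X91.817 Y37.273
G1 X107.621 Y32.671
M5

1 u = 1 mm; y_m = 66.428 − y.

[1] `<polygon>` regular polygon, #ff0000→score S478 F2397: (107.621,32.671) → (111.536,16.683) → (99.649,5.299) → (83.845,9.901) → (79.930,25.889) → (91.817,37.273) → (107.621,32.671) (closed)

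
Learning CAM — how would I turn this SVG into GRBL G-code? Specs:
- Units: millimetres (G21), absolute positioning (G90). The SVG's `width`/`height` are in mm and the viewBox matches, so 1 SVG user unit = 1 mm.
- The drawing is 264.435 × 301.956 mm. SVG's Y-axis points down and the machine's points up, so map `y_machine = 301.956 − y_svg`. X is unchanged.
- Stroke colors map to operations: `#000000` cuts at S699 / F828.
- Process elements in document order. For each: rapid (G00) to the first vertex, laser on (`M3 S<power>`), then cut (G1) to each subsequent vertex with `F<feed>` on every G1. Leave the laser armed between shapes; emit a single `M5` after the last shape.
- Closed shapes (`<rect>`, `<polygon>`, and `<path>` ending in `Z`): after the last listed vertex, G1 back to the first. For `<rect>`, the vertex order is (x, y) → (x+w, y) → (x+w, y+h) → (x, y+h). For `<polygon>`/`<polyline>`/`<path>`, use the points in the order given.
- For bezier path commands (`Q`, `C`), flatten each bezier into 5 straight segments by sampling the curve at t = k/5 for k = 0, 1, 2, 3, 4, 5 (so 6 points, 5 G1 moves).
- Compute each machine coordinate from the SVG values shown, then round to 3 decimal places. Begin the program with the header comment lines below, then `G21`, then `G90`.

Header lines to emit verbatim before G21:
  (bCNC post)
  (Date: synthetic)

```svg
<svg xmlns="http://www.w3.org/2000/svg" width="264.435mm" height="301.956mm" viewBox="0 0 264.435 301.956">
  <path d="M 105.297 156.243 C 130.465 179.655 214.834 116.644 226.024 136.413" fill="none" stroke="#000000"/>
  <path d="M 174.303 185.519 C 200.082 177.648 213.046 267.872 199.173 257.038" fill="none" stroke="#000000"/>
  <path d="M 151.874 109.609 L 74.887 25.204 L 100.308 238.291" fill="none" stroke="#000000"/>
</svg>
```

(bCNC post)
(Date: synthetic)
G21
G90
G00 X105.297 Y145.713
M3 S699
G1 X126.443 Y140.683 F828
G1 X155.443 Y148.273 F828
G1 X185.942 Y160.360 F828
G1 X211.588 Y168.824 F828
G1 X226.024 Y165.543 F828
G00 X174.303 Y116.437
M3 S699
G1 X188.120 Y110.981 F828
G1 X198.189 Y91.542 F828
G1 X203.836 Y67.679 F828
G1 X204.389 Y48.951 F828
G1 X199.173 Y44.918 F828
G00 X151.874 Y192.347
M3 S699
G1 X74.887 Y276.752 F828
G1 X100.308 Y63.665 F828
M5

viewBox `0 0 264.435 301.956` with mm width/height → 1 unit = 1 mm. Flip: y_m = 301.956 − y_svg.

**Shape 1** — `<path>` cubic bezier, stroke `#000000` → cut (S699, F828). Control points (SVG): P0=(105.297,156.243), P1=(130.465,179.655), P2=(214.834,116.644), P3=(226.024,136.413); sampled at t=k/5. Machine vertices: (105.297,145.713) → (126.443,140.683) → (155.443,148.273) → (185.942,160.360) → (211.588,168.824) → (226.024,165.543). Open path.

**Shape 2** — `<path>` cubic bezier, stroke `#000000` → cut (S699, F828). Control points (SVG): P0=(174.303,185.519), P1=(200.082,177.648), P2=(213.046,267.872), P3=(199.173,257.038); sampled at t=k/5. Machine vertices: (174.303,116.437) → (188.120,110.981) → (198.189,91.542) → (203.836,67.679) → (204.389,48.951) → (199.173,44.918). Open path.

**Shape 3** — `<path>` open polyline, stroke `#000000` → cut (S699, F828). Machine vertices: (151.874,192.347) → (74.887,276.752) → (100.308,63.665). Open path.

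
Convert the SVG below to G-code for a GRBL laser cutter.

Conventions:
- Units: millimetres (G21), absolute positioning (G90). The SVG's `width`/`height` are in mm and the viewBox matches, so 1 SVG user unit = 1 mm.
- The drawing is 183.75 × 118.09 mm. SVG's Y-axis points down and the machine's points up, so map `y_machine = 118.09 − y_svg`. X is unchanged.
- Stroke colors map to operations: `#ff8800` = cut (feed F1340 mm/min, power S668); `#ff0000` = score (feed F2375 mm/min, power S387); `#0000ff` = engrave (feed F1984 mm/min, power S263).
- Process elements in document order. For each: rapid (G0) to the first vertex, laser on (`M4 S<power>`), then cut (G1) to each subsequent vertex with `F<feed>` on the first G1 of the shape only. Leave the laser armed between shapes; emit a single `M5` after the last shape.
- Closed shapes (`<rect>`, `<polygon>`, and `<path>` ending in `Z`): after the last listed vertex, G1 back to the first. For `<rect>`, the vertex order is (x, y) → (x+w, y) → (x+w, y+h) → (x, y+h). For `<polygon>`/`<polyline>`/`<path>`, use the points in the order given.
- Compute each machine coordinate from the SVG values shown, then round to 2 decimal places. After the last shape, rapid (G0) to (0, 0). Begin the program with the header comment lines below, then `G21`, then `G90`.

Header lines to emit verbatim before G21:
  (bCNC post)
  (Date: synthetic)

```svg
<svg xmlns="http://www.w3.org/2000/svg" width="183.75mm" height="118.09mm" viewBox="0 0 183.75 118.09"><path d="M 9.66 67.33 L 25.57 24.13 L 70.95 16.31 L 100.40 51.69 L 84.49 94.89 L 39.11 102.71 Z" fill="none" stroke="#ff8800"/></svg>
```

viewBox `0 0 183.75 118.09` with mm width/height → 1 unit = 1 mm. Flip: y_m = 118.09 − y_svg.

**Shape 1** — `<path>` regular polygon, stroke `#ff8800` → cut (S668, F1340). Machine vertices: (9.66,50.76) → (25.57,93.96) → (70.95,101.78) → (100.40,66.40) → (84.49,23.20) → (39.11,15.38) → (9.66,50.76). Closed: final G1 returns to the first vertex.

(bCNC post)
(Date: synthetic)
G21
G90
G0 X9.66 Y50.76
M4 S668
G1 X25.57 Y93.96 F1340
G1 X70.95 Y101.78
G1 X100.40 Y66.40
G1 X84.49 Y23.20
G1 X39.11 Y15.38
G1 X9.66 Y50.76
M5
G0 X0.00 Y0.00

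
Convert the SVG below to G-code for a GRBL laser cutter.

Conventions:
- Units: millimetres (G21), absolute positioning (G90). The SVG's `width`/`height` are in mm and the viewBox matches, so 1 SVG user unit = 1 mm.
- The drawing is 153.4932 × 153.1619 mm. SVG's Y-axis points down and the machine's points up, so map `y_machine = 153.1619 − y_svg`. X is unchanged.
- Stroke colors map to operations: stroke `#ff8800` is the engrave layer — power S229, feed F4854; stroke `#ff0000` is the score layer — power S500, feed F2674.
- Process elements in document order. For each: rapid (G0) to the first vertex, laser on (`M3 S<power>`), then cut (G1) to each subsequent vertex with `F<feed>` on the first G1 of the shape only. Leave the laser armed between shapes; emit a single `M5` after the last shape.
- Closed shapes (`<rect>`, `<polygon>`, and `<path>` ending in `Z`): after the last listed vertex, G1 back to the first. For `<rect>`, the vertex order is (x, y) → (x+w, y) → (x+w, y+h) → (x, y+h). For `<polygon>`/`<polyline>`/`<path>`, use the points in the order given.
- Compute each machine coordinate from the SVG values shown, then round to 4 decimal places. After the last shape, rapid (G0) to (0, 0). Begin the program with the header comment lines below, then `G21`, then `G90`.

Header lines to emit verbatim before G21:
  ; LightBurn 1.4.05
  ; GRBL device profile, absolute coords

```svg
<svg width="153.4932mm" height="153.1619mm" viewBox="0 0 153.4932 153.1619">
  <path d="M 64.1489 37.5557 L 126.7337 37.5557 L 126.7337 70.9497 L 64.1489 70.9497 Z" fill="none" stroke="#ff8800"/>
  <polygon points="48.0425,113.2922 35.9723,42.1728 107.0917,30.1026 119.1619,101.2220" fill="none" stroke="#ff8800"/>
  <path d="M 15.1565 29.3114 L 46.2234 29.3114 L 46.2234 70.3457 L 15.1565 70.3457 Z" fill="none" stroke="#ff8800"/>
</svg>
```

; LightBurn 1.4.05
; GRBL device profile, absolute coords
G21
G90
G0 X64.1489 Y115.6062
M3 S229
G1 X126.7337 Y115.6062 F4854
G1 X126.7337 Y82.2122
G1 X64.1489 Y82.2122
G1 X64.1489 Y115.6062
G0 X48.0425 Y39.8697
M3 S229
G1 X35.9723 Y110.9891 F4854
G1 X107.0917 Y123.0593
G1 X119.1619 Y51.9399
G1 X48.0425 Y39.8697
G0 X15.1565 Y123.8505
M3 S229
G1 X46.2234 Y123.8505 F4854
G1 X46.2234 Y82.8162
G1 X15.1565 Y82.8162
G1 X15.1565 Y123.8505
M5
G0 X0.0000 Y0.0000

1 u = 1 mm; y_m = 153.1619 − y.

[1] `<path>` rectangle, #ff8800→engrave S229 F4854: (64.1489,115.6062) → (126.7337,115.6062) → (126.7337,82.2122) → (64.1489,82.2122) → (64.1489,115.6062) (closed)

[2] `<polygon>` regular polygon, #ff8800→engrave S229 F4854: (48.0425,39.8697) → (35.9723,110.9891) → (107.0917,123.0593) → (119.1619,51.9399) → (48.0425,39.8697) (closed)

[3] `<path>` rectangle, #ff8800→engrave S229 F4854: (15.1565,123.8505) → (46.2234,123.8505) → (46.2234,82.8162) → (15.1565,82.8162) → (15.1565,123.8505) (closed)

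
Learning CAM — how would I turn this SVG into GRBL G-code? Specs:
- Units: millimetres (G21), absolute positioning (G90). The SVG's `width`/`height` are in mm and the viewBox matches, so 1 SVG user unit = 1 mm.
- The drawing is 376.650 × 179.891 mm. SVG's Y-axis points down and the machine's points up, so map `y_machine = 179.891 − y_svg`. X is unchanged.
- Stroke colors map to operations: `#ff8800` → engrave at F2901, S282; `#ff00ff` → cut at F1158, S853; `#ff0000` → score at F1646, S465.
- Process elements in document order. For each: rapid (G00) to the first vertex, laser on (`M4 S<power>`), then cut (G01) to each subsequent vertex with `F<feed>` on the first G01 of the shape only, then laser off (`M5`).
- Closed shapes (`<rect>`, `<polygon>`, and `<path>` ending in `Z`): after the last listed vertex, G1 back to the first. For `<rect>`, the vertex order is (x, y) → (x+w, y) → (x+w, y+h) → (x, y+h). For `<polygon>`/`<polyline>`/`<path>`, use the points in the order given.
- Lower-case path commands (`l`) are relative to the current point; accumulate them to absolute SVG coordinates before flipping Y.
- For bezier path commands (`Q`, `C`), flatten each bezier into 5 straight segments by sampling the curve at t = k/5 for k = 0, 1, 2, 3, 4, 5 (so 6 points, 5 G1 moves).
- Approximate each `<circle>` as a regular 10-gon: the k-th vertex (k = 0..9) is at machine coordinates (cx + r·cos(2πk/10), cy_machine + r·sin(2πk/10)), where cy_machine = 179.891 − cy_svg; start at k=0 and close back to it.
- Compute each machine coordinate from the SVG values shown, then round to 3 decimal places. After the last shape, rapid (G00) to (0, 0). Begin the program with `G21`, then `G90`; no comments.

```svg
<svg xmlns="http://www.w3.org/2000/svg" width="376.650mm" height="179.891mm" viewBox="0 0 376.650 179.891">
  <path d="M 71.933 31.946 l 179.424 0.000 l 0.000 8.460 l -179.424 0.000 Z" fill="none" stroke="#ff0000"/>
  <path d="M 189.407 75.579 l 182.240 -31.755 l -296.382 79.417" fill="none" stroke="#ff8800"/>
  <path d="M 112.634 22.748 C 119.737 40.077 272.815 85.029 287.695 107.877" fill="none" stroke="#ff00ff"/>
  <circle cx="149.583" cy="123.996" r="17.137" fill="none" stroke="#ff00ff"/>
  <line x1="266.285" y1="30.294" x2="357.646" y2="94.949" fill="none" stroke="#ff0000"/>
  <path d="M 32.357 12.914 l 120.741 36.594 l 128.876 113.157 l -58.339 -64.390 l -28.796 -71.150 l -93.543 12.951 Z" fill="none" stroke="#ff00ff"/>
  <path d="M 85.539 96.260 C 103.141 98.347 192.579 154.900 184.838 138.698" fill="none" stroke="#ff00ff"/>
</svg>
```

G21
G90
G00 X71.933 Y147.945
M4 S465
G01 X251.357 Y147.945 F1646
G01 X251.357 Y139.485
G01 X71.933 Y139.485
G01 X71.933 Y147.945
M5
G00 X189.407 Y104.312
M4 S282
G01 X371.647 Y136.067 F2901
G01 X75.265 Y56.650
M5
G00 X112.634 Y157.143
M4 S853
G01 X132.139 Y143.829 F1158
G01 X173.039 Y126.272
G01 X221.691 Y106.859
G01 X264.457 Y87.977
G01 X287.695 Y72.014
M5
G00 X166.720 Y55.895
M4 S853
G01 X163.447 Y65.968 F1158
G01 X154.879 Y72.193
G01 X144.287 Y72.193
G01 X135.719 Y65.968
G01 X132.446 Y55.895
G01 X135.719 Y45.822
G01 X144.287 Y39.597
G01 X154.879 Y39.597
G01 X163.447 Y45.822
G01 X166.720 Y55.895
M5
G00 X266.285 Y149.597
M4 S465
G01 X357.646 Y84.942 F1646
M5
G00 X32.357 Y166.977
M4 S853
G01 X153.098 Y130.383 F1158
G01 X281.974 Y17.226
G01 X223.635 Y81.616
G01 X194.839 Y152.766
G01 X101.296 Y139.815
G01 X32.357 Y166.977
M5
G00 X85.539 Y83.631
M4 S853
G01 X103.368 Y76.861 F1158
G01 X130.326 Y63.125
G01 X158.298 Y48.531
G01 X179.173 Y39.185
G01 X184.838 Y41.193
M5
G00 X0.000 Y0.000

Since the viewBox matches the mm dimensions, user units are millimetres directly. The only transform is the Y-flip y_m = 179.891 − y_svg.

Shape 1 is a rectangle drawn with `<path>`. Its stroke #ff0000 means score at S465, F1646. After flipping Y the toolpath is (71.933,147.945) → (251.357,147.945) → (251.357,139.485) → (71.933,139.485) → (71.933,147.945), returning to the start.

Shape 2 is a open polyline drawn with `<path>`. Its stroke #ff8800 means engrave at S282, F2901. After flipping Y the toolpath is (189.407,104.312) → (371.647,136.067) → (75.265,56.650).

Shape 3 is a cubic bezier drawn with `<path>`. Its stroke #ff00ff means cut at S853, F1158. After flipping Y the toolpath is (112.634,157.143) → (132.139,143.829) → (173.039,126.272) → (221.691,106.859) → (264.457,87.977) → (287.695,72.014).

Shape 4 is a circle drawn with `<circle>`. Its stroke #ff00ff means cut at S853, F1158. After flipping Y the toolpath is (166.720,55.895) → (163.447,65.968) → (154.879,72.193) → (144.287,72.193) → (135.719,65.968) → (132.446,55.895) → (135.719,45.822) → (144.287,39.597) → (154.879,39.597) → (163.447,45.822) → (166.720,55.895), returning to the start.

Shape 5 is a line segment drawn with `<line>`. Its stroke #ff0000 means score at S465, F1646. After flipping Y the toolpath is (266.285,149.597) → (357.646,84.942).

Shape 6 is a closed polygon drawn with `<path>`. Its stroke #ff00ff means cut at S853, F1158. After flipping Y the toolpath is (32.357,166.977) → (153.098,130.383) → (281.974,17.226) → (223.635,81.616) → (194.839,152.766) → (101.296,139.815) → (32.357,166.977), returning to the start.

Shape 7 is a cubic bezier drawn with `<path>`. Its stroke #ff00ff means cut at S853, F1158. After flipping Y the toolpath is (85.539,83.631) → (103.368,76.861) → (130.326,63.125) → (158.298,48.531) → (179.173,39.185) → (184.838,41.193).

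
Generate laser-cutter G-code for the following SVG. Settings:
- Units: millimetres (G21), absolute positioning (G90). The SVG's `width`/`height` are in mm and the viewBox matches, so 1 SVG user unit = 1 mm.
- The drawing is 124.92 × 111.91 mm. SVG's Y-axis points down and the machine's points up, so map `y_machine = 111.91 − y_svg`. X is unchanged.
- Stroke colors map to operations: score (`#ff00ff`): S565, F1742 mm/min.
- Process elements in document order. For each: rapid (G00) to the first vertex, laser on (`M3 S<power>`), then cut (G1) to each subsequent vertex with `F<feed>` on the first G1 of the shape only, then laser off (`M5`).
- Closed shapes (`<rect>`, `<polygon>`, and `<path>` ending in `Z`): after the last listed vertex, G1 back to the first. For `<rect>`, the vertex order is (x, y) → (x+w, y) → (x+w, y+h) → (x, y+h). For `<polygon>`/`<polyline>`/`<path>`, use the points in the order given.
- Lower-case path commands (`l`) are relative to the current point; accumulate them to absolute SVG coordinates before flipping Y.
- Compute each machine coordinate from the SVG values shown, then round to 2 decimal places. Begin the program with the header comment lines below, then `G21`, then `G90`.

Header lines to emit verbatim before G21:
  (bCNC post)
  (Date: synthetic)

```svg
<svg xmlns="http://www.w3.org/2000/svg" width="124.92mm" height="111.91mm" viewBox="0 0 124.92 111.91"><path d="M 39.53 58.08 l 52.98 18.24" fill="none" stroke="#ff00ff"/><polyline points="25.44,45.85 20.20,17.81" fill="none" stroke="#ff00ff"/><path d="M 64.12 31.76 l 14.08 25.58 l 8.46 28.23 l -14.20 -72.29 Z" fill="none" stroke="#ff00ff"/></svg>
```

viewBox `0 0 124.92 111.91` with mm width/height → 1 unit = 1 mm. Flip: y_m = 111.91 − y_svg.

**Shape 1** — `<path>` line segment, stroke `#ff00ff` → score (S565, F1742). Machine vertices: (39.53,53.83) → (92.51,35.59). Open path.

**Shape 2** — `<polyline>` line segment, stroke `#ff00ff` → score (S565, F1742). Machine vertices: (25.44,66.06) → (20.20,94.10). Open path.

**Shape 3** — `<path>` closed polygon, stroke `#ff00ff` → score (S565, F1742). Machine vertices: (64.12,80.15) → (78.20,54.57) → (86.66,26.34) → (72.46,98.63) → (64.12,80.15). Closed: final G1 returns to the first vertex.

(bCNC post)
(Date: synthetic)
G21
G90
G00 X39.53 Y53.83
M3 S565
G1 X92.51 Y35.59 F1742
M5
G00 X25.44 Y66.06
M3 S565
G1 X20.20 Y94.10 F1742
M5
G00 X64.12 Y80.15
M3 S565
G1 X78.20 Y54.57 F1742
G1 X86.66 Y26.34
G1 X72.46 Y98.63
G1 X64.12 Y80.15
M5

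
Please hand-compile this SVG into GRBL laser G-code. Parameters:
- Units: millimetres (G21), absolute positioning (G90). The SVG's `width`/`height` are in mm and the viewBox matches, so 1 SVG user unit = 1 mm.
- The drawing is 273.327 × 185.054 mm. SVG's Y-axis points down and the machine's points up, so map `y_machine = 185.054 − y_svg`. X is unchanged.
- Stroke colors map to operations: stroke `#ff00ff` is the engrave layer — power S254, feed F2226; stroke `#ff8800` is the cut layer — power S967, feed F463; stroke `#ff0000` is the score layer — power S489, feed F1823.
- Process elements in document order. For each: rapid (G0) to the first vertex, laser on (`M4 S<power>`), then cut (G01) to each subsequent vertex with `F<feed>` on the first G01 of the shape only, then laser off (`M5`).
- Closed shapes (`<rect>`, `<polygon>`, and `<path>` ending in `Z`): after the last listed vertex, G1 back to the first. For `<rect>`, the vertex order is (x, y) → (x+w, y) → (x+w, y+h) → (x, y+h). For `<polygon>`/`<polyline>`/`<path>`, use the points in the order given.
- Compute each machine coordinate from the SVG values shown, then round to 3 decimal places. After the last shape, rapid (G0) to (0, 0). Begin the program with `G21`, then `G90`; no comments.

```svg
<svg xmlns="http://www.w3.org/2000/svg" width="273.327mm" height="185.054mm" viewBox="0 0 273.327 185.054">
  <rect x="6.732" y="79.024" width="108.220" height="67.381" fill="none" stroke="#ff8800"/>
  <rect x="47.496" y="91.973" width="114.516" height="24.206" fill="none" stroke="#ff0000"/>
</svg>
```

G21
G90
G0 X6.732 Y106.030
M4 S967
G01 X114.952 Y106.030 F463
G01 X114.952 Y38.649
G01 X6.732 Y38.649
G01 X6.732 Y106.030
M5
G0 X47.496 Y93.081
M4 S489
G01 X162.012 Y93.081 F1823
G01 X162.012 Y68.875
G01 X47.496 Y68.875
G01 X47.496 Y93.081
M5
G0 X0.000 Y0.000

viewBox `0 0 273.327 185.054` with mm width/height → 1 unit = 1 mm. Flip: y_m = 185.054 − y_svg.

**Shape 1** — `<rect>` rectangle, stroke `#ff8800` → cut (S967, F463). Machine vertices: (6.732,106.030) → (114.952,106.030) → (114.952,38.649) → (6.732,38.649) → (6.732,106.030). Closed: final G1 returns to the first vertex.

**Shape 2** — `<rect>` rectangle, stroke `#ff0000` → score (S489, F1823). Machine vertices: (47.496,93.081) → (162.012,93.081) → (162.012,68.875) → (47.496,68.875) → (47.496,93.081). Closed: final G1 returns to the first vertex.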